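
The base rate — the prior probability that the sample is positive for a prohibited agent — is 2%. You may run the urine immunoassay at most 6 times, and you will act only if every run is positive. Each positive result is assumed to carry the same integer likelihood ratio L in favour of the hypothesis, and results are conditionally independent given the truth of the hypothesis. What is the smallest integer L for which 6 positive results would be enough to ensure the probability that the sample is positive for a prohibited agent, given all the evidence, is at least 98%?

Prior odds = 0.02/0.98 = 1/49.
Target odds = 0.98/0.02 = 49.
Need L⁶ ≥ 49 ÷ (1/49) = 2401.
3⁶ = 729 < 2401 ≤ 4096 = 4⁶, so L = 4.

4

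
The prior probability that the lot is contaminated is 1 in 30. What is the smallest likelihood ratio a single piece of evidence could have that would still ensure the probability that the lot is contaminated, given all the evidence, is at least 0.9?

Prior odds = (1/30)/(29/30) = 1/29.
Target odds = 0.9/0.1 = 9.
Required Bayes factor = 9 ÷ (1/29) = 261.

261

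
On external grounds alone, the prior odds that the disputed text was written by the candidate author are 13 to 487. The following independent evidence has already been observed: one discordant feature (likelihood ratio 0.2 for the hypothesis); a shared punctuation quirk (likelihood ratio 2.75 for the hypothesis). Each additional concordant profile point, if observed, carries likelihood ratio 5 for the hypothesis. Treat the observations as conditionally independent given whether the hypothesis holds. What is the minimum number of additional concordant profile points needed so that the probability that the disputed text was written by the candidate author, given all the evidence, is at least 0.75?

4

Prior odds = 13/487.
Combined Bayes factor of the evidence already in hand = 0.2 × 2.75 = 0.55.
Odds after that evidence = (13/487) × 0.55 = 143/9740.
Target odds = 0.75/0.25 = 3.
Need 5ⁿ ≥ 3 ÷ (143/9740) = 29220/143.
5³ = 125 falls short of 29220/143 but 5⁴ = 625 reaches it, so n = 4.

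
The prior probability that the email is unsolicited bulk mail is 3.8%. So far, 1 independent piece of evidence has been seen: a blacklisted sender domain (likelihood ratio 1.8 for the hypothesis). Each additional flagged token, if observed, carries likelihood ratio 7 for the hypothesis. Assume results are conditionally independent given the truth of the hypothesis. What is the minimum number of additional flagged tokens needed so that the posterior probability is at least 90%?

Prior odds = 0.038/0.962 = 19/481.
Bayes factor of the evidence already in hand = 1.8.
Odds after that evidence = (19/481) × 1.8 = 171/2405.
Target odds = 0.9/0.1 = 9.
Need 7ⁿ ≥ 9 ÷ (171/2405) = 2405/19.
7² = 49 falls short of 2405/19 but 7³ = 343 reaches it, so n = 3.

3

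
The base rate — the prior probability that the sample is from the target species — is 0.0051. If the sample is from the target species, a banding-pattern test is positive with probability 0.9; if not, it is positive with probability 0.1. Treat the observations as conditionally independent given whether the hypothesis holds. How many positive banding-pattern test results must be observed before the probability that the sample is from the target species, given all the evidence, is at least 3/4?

Prior odds = 0.0051/0.9949 = 51/9949.
Likelihood ratio of a positive = 0.9/0.1 = 9.
Target odds: 0.75 ÷ 0.25 = 3.
Require 9ⁿ ≥ 3 ÷ (51/9949) = 9949/17.
9² = 81 falls short of 9949/17 but 9³ = 729 reaches it, so n = 3.

3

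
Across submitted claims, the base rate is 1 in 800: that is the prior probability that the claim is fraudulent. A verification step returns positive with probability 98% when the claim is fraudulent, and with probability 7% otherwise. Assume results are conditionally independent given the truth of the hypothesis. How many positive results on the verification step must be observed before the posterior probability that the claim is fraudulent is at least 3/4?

3

Prior odds: 0.00125 ÷ 0.99875 = 1/799.
Likelihood ratio of a positive result = 0.98/0.07 = 14.
Target odds: 0.75 ÷ 0.25 = 3.
Require 14ⁿ ≥ 3 ÷ (1/799) = 2397.
14² = 196 falls short of 2397 but 14³ = 2744 reaches it, so n = 3.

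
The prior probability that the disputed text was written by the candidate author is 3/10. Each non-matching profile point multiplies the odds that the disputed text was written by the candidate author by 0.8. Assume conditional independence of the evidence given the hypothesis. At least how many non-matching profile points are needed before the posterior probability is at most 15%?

Prior odds: 0.3 ÷ 0.7 = 3/7.
Likelihood ratio per non-matching profile point = 0.8.
Target posterior odds = 0.15/0.85 = 3/17.
Require 0.8ⁿ ≤ 3/17 ÷ (3/7) = 7/17.
0.8³ = 0.512 is still above 7/17 but 0.8⁴ = 0.4096 is at or below it, so n = 4.

4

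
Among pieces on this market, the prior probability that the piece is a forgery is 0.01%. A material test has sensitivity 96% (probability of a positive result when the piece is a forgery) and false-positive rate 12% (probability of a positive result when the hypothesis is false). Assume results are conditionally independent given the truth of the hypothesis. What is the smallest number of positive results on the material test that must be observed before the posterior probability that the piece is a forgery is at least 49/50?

7

Prior odds: 0.0001 ÷ 0.9999 = 1/9999.
Likelihood ratio of a positive result = 0.96/0.12 = 8.
Target odds: 0.98 ÷ 0.02 = 49.
Require 8ⁿ ≥ 49 ÷ (1/9999) = 489951.
8⁶ = 262144 falls short of 489951 but 8⁷ = 2097152 reaches it, so n = 7.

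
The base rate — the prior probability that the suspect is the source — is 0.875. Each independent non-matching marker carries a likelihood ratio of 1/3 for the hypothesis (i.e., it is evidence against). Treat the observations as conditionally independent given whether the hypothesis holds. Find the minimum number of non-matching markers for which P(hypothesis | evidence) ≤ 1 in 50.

6

Prior odds = 0.875/0.125 = 7.
Likelihood ratio per non-matching marker = 1/3.
Target odds: 0.02 ÷ 0.98 = 1/49.
Need 7 × (1/3)ⁿ ≤ 1/49, i.e. (1/3)ⁿ ≤ 1/343.
(1/3)⁵ = 1/243 is still above 1/343 but (1/3)⁶ = 1/729 is at or below it, so n = 6.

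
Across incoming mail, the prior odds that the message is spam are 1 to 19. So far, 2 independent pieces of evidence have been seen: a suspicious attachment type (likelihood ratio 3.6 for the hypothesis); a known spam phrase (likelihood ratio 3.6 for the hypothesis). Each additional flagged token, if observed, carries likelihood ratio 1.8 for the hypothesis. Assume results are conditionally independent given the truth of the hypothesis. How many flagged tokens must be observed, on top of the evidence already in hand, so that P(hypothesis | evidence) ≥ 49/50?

8

Prior odds = 1/19.
Combined Bayes factor of the evidence already in hand = 3.6 × 3.6 = 12.96.
Odds after that evidence = (1/19) × 12.96 = 324/475.
Target odds = 0.98/0.02 = 49.
Need 1.8ⁿ ≥ 49 ÷ (324/475) = 23275/324.
1.8⁷ = 4782969/78125 falls short of 23275/324 but 1.8⁸ = 43046721/390625 reaches it, so n = 8.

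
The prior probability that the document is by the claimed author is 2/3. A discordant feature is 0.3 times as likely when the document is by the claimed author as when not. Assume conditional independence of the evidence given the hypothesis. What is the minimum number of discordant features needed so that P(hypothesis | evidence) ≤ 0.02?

4

Prior odds = (2/3)/(1/3) = 2.
Likelihood ratio per discordant feature = 0.3.
Target posterior odds = 0.02/0.98 = 1/49.
Need 2 × 0.3ⁿ ≤ 1/49, i.e. 0.3ⁿ ≤ 1/98.
0.3³ = 0.027 is still above 1/98 but 0.3⁴ = 0.0081 is at or below it, so n = 4.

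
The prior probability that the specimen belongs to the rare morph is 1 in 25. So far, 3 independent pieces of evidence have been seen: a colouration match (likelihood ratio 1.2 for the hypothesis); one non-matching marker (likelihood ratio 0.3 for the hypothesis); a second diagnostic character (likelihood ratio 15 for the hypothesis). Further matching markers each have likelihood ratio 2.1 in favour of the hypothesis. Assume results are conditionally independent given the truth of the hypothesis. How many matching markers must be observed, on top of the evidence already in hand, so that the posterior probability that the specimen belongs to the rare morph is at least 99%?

Prior odds = 0.04/0.96 = 1/24.
Combined Bayes factor of the evidence already in hand = 1.2 × 0.3 × 15 = 5.4.
Odds after that evidence = (1/24) × 5.4 = 0.225.
Target odds = 0.99/0.01 = 99.
Need 2.1ⁿ ≥ 99 ÷ 0.225 = 440.
2.1⁸ ≈378.229 falls short of 440 but 2.1⁹ ≈794.28 reaches it, so n = 9.

9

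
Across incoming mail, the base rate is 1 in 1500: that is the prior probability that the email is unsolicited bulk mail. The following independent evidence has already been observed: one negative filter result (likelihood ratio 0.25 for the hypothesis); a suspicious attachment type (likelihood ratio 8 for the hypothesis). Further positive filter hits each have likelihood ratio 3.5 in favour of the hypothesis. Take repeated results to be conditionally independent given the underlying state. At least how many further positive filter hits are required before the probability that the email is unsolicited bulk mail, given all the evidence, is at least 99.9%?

11

Prior odds = (1/1500)/(1499/1500) = 1/1499.
Combined Bayes factor of the evidence already in hand = 0.25 × 8 = 2.
Odds after that evidence = (1/1499) × 2 = 2/1499.
Target odds = 0.999/0.001 = 999.
Need 3.5ⁿ ≥ 999 ÷ (2/1499) = 748750.5.
3.5¹⁰ = 282475249/1024 falls short of 748750.5 but 3.5¹¹ ≈965492 reaches it, so n = 11.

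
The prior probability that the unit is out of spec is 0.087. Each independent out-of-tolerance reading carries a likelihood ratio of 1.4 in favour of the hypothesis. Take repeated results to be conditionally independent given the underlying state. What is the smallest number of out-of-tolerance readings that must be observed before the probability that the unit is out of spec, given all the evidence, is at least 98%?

19

Prior odds: 0.087 ÷ 0.913 = 87/913.
Likelihood ratio per out-of-tolerance reading = 1.4.
Target posterior odds = 0.98/0.02 = 49.
Need (87/913) × 1.4ⁿ ≥ 49, i.e. 1.4ⁿ ≥ 44737/87.
1.4¹⁸ ≈426.879 falls short of 44737/87 but 1.4¹⁹ ≈597.63 reaches it, so n = 19.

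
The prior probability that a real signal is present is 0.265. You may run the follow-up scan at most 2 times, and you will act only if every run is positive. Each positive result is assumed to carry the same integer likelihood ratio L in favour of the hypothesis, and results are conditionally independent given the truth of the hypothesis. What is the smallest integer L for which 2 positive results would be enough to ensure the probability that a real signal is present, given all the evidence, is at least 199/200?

Prior odds = 0.265/0.735 = 53/147.
Target odds = 0.995/0.005 = 199.
Need L² ≥ 199 ÷ (53/147) = 29253/53.
23² = 529 < 29253/53 ≤ 576 = 24², so L = 24.

24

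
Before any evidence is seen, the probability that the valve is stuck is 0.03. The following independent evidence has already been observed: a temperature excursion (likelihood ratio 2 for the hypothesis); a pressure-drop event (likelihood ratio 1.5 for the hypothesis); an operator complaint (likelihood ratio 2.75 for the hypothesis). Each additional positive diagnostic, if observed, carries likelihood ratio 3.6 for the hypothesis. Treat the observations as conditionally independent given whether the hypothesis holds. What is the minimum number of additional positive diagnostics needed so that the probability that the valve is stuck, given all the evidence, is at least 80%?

Prior odds = 0.03/0.97 = 3/97.
Combined Bayes factor of the evidence already in hand = 2 × 1.5 × 2.75 = 8.25.
Odds after that evidence = (3/97) × 8.25 = 99/388.
Target odds = 0.8/0.2 = 4.
Need 3.6ⁿ ≥ 4 ÷ (99/388) = 1552/99.
3.6² = 12.96 falls short of 1552/99 but 3.6³ = 46.656 reaches it, so n = 3.

3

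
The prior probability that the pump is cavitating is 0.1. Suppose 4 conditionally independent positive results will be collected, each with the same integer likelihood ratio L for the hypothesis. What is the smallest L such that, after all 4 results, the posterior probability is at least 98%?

5

Prior odds = 0.1/0.9 = 1/9.
Target odds = 0.98/0.02 = 49.
Need L⁴ ≥ 49 ÷ (1/9) = 441.
4⁴ = 256 < 441 ≤ 625 = 5⁴, so L = 5.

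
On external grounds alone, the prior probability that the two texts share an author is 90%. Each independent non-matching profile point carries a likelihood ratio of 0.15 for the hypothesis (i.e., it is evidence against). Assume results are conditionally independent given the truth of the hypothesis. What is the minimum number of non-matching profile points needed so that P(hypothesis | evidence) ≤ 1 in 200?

4

Prior odds: 0.9 ÷ 0.1 = 9.
Likelihood ratio per non-matching profile point = 0.15.
Target odds: 0.005 ÷ 0.995 = 1/199.
Need 9 × 0.15ⁿ ≤ 1/199, i.e. 0.15ⁿ ≤ 1/1791.
0.15³ = 0.003375 is still above 1/1791 but 0.15⁴ = 81/160000 is at or below it, so n = 4.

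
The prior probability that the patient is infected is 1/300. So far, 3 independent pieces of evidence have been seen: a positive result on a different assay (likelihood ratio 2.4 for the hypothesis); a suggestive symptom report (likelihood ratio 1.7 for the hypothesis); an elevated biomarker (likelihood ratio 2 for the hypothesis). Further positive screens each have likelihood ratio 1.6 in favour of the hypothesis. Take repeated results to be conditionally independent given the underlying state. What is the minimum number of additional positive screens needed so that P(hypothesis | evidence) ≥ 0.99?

Prior odds = (1/300)/(299/300) = 1/299.
Combined Bayes factor of the evidence already in hand = 2.4 × 1.7 × 2 = 8.16.
Odds after that evidence = (1/299) × 8.16 = 204/7475.
Target odds = 0.99/0.01 = 99.
Need 1.6ⁿ ≥ 99 ÷ (204/7475) = 246675/68.
1.6¹⁷ ≈2951.48 falls short of 246675/68 but 1.6¹⁸ ≈4722.37 reaches it, so n = 18.

18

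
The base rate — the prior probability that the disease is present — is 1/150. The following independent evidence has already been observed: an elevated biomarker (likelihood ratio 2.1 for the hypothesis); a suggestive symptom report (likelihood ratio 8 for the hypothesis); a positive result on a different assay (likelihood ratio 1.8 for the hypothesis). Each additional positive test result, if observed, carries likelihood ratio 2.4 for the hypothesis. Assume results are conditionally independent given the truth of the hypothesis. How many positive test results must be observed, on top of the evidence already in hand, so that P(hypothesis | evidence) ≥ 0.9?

5

Prior odds = (1/150)/(149/150) = 1/149.
Combined Bayes factor of the evidence already in hand = 2.1 × 8 × 1.8 = 30.24.
Odds after that evidence = (1/149) × 30.24 = 756/3725.
Target odds = 0.9/0.1 = 9.
Need 2.4ⁿ ≥ 9 ÷ (756/3725) = 3725/84.
2.4⁴ = 33.1776 falls short of 3725/84 but 2.4⁵ = 79.62624 reaches it, so n = 5.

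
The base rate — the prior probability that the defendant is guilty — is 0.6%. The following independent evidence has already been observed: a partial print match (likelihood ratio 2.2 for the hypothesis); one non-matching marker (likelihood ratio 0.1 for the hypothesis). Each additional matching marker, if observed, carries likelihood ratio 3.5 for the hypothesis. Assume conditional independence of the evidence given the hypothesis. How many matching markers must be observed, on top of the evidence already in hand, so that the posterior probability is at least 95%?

Prior odds = 0.006/0.994 = 3/497.
Combined Bayes factor of the evidence already in hand = 2.2 × 0.1 = 0.22.
Odds after that evidence = (3/497) × 0.22 = 33/24850.
Target odds = 0.95/0.05 = 19.
Need 3.5ⁿ ≥ 19 ÷ (33/24850) = 472150/33.
3.5⁷ = 823543/128 falls short of 472150/33 but 3.5⁸ = 5764801/256 reaches it, so n = 8.

8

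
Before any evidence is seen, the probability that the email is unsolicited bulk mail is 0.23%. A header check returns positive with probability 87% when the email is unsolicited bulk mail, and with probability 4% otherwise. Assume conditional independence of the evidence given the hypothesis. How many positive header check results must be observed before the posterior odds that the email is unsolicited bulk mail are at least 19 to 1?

3

Prior odds = 0.0023/0.9977 = 23/9977.
Likelihood ratio of a positive result = 0.87/0.04 = 21.75.
Target odds = 19.
Require 21.75ⁿ ≥ 19 ÷ (23/9977) = 189563/23.
21.75² = 473.0625 falls short of 189563/23 but 21.75³ = 658503/64 reaches it, so n = 3.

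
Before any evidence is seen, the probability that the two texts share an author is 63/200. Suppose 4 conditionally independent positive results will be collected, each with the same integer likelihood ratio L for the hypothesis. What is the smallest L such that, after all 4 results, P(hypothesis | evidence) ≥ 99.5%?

5

Prior odds = 0.315/0.685 = 63/137.
Target odds = 0.995/0.005 = 199.
Need L⁴ ≥ 199 ÷ (63/137) = 27263/63.
4⁴ = 256 < 27263/63 ≤ 625 = 5⁴, so L = 5.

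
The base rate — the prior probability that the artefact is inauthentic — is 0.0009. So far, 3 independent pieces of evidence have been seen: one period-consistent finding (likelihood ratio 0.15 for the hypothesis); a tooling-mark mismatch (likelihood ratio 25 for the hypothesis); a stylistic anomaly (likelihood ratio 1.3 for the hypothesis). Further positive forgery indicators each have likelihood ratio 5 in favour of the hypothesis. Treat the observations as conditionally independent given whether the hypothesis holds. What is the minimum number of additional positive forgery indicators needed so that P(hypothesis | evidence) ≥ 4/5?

5

Prior odds = 0.0009/0.9991 = 9/9991.
Combined Bayes factor of the evidence already in hand = 0.15 × 25 × 1.3 = 4.875.
Odds after that evidence = (9/9991) × 4.875 = 351/79928.
Target odds = 0.8/0.2 = 4.
Need 5ⁿ ≥ 4 ÷ (351/79928) = 319712/351.
5⁴ = 625 falls short of 319712/351 but 5⁵ = 3125 reaches it, so n = 5.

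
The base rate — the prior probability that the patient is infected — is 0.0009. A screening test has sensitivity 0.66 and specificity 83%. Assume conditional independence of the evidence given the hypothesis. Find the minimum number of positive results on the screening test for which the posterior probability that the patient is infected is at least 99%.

Prior odds = 0.0009/0.9991 = 9/9991.
False-positive rate = 1 − 0.83 = 0.17; likelihood ratio of a positive = 0.66/0.17 = 66/17.
Target posterior odds = 0.99/0.01 = 99.
Require (66/17)ⁿ ≥ 99 ÷ (9/9991) = 109901.
(66/17)⁸ ≈51613.1 falls short of 109901 but (66/17)⁹ ≈200380 reaches it, so n = 9.

9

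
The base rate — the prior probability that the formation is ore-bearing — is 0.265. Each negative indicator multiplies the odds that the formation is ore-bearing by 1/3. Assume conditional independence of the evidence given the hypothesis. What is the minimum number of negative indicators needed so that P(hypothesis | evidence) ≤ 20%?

Prior odds: 0.265 ÷ 0.735 = 53/147.
Likelihood ratio per negative indicator = 1/3.
Target odds: 0.2 ÷ 0.8 = 0.25.
Require (1/3)ⁿ ≤ 0.25 ÷ (53/147) = 147/212.
(1/3)¹ = 1/3, which is already at or below the required 147/212; so n = 1.

1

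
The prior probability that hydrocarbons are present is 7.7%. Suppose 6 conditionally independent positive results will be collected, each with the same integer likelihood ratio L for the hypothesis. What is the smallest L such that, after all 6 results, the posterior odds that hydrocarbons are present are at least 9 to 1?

3

Prior odds = 0.077/0.923 = 77/923.
Target odds = 9.
Need L⁶ ≥ 9 ÷ (77/923) = 8307/77.
2⁶ = 64 < 8307/77 ≤ 729 = 3⁶, so L = 3.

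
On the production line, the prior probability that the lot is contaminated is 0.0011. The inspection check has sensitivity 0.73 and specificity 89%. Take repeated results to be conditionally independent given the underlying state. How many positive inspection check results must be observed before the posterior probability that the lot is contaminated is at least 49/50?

Prior odds = 0.0011/0.9989 = 11/9989.
False-positive rate = 1 − 0.89 = 0.11; likelihood ratio of a positive = 0.73/0.11 = 73/11.
Target odds: 0.98 ÷ 0.02 = 49.
Require (73/11)ⁿ ≥ 49 ÷ (11/9989) = 489461/11.
(73/11)⁵ ≈12872.1 falls short of 489461/11 but (73/11)⁶ ≈85424.2 reaches it, so n = 6.

6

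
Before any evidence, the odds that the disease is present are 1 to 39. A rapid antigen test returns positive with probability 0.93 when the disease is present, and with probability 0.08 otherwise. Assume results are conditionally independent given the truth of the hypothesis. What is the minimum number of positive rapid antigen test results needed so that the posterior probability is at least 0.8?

3

Prior odds = 1/39.
Likelihood ratio of a positive result = 0.93/0.08 = 11.625.
Target odds: 0.8 ÷ 0.2 = 4.
Require 11.625ⁿ ≥ 4 ÷ (1/39) = 156.
11.625² = 135.140625 falls short of 156 but 11.625³ = 804357/512 reaches it, so n = 3.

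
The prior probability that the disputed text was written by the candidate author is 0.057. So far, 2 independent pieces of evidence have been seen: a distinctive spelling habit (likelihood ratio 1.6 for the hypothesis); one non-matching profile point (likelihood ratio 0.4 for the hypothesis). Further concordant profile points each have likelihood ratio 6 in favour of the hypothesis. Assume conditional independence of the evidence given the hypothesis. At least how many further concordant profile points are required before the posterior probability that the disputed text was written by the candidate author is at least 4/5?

3

Prior odds = 0.057/0.943 = 57/943.
Combined Bayes factor of the evidence already in hand = 1.6 × 0.4 = 0.64.
Odds after that evidence = (57/943) × 0.64 = 912/23575.
Target odds = 0.8/0.2 = 4.
Need 6ⁿ ≥ 4 ÷ (912/23575) = 23575/228.
6² = 36 falls short of 23575/228 but 6³ = 216 reaches it, so n = 3.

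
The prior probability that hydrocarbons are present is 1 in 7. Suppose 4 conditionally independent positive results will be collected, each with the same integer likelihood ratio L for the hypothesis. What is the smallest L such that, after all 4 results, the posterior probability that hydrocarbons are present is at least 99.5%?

6

Prior odds = (1/7)/(6/7) = 1/6.
Target odds = 0.995/0.005 = 199.
Need L⁴ ≥ 199 ÷ (1/6) = 1194.
5⁴ = 625 < 1194 ≤ 1296 = 6⁴, so L = 6.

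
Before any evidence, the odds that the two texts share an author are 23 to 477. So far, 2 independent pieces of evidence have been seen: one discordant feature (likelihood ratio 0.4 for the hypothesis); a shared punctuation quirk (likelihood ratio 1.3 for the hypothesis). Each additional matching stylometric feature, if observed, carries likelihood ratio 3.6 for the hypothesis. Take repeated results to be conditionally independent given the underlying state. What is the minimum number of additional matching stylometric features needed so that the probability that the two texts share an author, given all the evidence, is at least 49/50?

Prior odds = 23/477.
Combined Bayes factor of the evidence already in hand = 0.4 × 1.3 = 0.52.
Odds after that evidence = (23/477) × 0.52 = 299/11925.
Target odds = 0.98/0.02 = 49.
Need 3.6ⁿ ≥ 49 ÷ (299/11925) = 584325/299.
3.6⁵ = 604.66176 falls short of 584325/299 but 3.6⁶ = 34012224/15625 reaches it, so n = 6.

6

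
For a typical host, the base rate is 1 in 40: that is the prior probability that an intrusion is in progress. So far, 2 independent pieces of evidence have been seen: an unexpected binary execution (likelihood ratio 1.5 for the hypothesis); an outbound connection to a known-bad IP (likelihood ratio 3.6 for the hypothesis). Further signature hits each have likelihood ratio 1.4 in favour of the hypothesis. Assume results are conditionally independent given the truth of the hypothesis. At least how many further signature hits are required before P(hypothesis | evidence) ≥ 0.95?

15

Prior odds = 0.025/0.975 = 1/39.
Combined Bayes factor of the evidence already in hand = 1.5 × 3.6 = 5.4.
Odds after that evidence = (1/39) × 5.4 = 9/65.
Target odds = 0.95/0.05 = 19.
Need 1.4ⁿ ≥ 19 ÷ (9/65) = 1235/9.
1.4¹⁴ ≈111.12 falls short of 1235/9 but 1.4¹⁵ ≈155.568 reaches it, so n = 15.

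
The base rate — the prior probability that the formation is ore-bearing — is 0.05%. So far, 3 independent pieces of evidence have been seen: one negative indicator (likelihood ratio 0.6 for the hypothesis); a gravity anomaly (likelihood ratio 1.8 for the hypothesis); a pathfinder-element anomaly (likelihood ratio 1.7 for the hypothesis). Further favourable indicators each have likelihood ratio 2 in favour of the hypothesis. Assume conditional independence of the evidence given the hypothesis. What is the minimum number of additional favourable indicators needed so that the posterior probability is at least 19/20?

Prior odds = 0.0005/0.9995 = 1/1999.
Combined Bayes factor of the evidence already in hand = 0.6 × 1.8 × 1.7 = 1.836.
Odds after that evidence = (1/1999) × 1.836 = 459/499750.
Target odds = 0.95/0.05 = 19.
Need 2ⁿ ≥ 19 ÷ (459/499750) = 9495250/459.
2¹⁴ = 16384 falls short of 9495250/459 but 2¹⁵ = 32768 reaches it, so n = 15.

15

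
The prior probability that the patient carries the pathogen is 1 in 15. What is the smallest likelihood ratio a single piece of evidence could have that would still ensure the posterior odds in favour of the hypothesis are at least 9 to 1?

126

Prior odds = (1/15)/(14/15) = 1/14.
Target odds = 9.
Required Bayes factor = 9 ÷ (1/14) = 126.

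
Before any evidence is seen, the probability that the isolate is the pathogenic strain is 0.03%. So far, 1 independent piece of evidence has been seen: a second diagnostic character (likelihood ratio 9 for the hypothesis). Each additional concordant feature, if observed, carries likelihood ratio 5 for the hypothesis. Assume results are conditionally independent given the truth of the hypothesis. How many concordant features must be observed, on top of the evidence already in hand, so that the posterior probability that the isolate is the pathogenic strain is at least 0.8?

5

Prior odds = 0.0003/0.9997 = 3/9997.
Bayes factor of the evidence already in hand = 9.
Odds after that evidence = (3/9997) × 9 = 27/9997.
Target odds = 0.8/0.2 = 4.
Need 5ⁿ ≥ 4 ÷ (27/9997) = 39988/27.
5⁴ = 625 falls short of 39988/27 but 5⁵ = 3125 reaches it, so n = 5.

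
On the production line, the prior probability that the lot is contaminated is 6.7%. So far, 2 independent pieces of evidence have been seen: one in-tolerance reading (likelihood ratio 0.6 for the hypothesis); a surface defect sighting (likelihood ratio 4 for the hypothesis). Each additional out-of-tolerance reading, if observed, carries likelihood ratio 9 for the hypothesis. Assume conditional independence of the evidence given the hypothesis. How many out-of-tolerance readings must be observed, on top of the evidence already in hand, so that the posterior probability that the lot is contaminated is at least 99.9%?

4

Prior odds = 0.067/0.933 = 67/933.
Combined Bayes factor of the evidence already in hand = 0.6 × 4 = 2.4.
Odds after that evidence = (67/933) × 2.4 = 268/1555.
Target odds = 0.999/0.001 = 999.
Need 9ⁿ ≥ 999 ÷ (268/1555) = 1553445/268.
9³ = 729 falls short of 1553445/268 but 9⁴ = 6561 reaches it, so n = 4.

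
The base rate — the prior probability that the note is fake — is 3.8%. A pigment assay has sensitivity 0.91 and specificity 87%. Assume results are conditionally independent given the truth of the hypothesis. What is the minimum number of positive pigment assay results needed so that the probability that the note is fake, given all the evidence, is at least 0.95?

4

Prior odds: 0.038 ÷ 0.962 = 19/481.
False-positive rate = 1 − 0.87 = 0.13; likelihood ratio of a positive = 0.91/0.13 = 7.
Target odds: 0.95 ÷ 0.05 = 19.
Need (19/481) × 7ⁿ ≥ 19, i.e. 7ⁿ ≥ 481.
7³ = 343 falls short of 481 but 7⁴ = 2401 reaches it, so n = 4.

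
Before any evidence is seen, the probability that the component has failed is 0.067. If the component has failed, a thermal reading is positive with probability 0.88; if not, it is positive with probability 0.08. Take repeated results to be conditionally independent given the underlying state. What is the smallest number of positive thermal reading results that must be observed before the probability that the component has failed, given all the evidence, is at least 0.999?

Prior odds: 0.067 ÷ 0.933 = 67/933.
Likelihood ratio of a positive = 0.88/0.08 = 11.
Target odds: 0.999 ÷ 0.001 = 999.
Need (67/933) × 11ⁿ ≥ 999, i.e. 11ⁿ ≥ 932067/67.
11³ = 1331 falls short of 932067/67 but 11⁴ = 14641 reaches it, so n = 4.

4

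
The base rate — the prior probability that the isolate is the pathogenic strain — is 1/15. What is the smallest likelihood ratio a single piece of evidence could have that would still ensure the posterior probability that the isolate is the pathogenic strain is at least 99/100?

1386

Prior odds = (1/15)/(14/15) = 1/14.
Target odds = 0.99/0.01 = 99.
Required Bayes factor = 99 ÷ (1/14) = 1386.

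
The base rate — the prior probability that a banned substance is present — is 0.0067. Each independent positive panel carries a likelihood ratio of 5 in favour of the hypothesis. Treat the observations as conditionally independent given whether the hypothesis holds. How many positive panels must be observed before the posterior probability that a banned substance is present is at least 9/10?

Prior odds: 0.0067 ÷ 0.9933 = 67/9933.
Likelihood ratio per positive panel = 5.
Target posterior odds = 0.9/0.1 = 9.
Need (67/9933) × 5ⁿ ≥ 9, i.e. 5ⁿ ≥ 89397/67.
5⁴ = 625 falls short of 89397/67 but 5⁵ = 3125 reaches it, so n = 5.

5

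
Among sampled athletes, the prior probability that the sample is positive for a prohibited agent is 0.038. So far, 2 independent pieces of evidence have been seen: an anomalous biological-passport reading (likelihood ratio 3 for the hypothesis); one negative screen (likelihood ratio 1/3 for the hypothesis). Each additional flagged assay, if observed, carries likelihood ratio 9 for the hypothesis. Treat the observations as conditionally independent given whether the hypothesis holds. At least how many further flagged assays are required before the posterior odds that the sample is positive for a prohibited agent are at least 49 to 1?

4

Prior odds = 0.038/0.962 = 19/481.
Combined Bayes factor of the evidence already in hand = 3 × (1/3) = 1.
Odds after that evidence = (19/481) × 1 = 19/481.
Target odds = 49.
Need 9ⁿ ≥ 49 ÷ (19/481) = 23569/19.
9³ = 729 falls short of 23569/19 but 9⁴ = 6561 reaches it, so n = 4.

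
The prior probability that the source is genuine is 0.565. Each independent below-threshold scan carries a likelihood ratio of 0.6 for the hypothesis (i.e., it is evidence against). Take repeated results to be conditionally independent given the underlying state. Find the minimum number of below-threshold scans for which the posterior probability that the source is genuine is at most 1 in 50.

9

Prior odds: 0.565 ÷ 0.435 = 113/87.
Likelihood ratio per below-threshold scan = 0.6.
Target odds: 0.02 ÷ 0.98 = 1/49.
Require 0.6ⁿ ≤ 1/49 ÷ (113/87) = 87/5537.
0.6⁸ = 6561/390625 is still above 87/5537 but 0.6⁹ = 19683/1953125 is at or below it, so n = 9.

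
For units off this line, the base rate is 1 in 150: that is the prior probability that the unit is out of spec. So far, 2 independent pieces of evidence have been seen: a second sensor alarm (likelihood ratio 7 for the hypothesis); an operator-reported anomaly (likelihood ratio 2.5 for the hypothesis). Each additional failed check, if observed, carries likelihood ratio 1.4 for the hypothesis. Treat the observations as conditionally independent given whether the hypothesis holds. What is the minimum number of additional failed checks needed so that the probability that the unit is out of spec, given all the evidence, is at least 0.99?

21

Prior odds = (1/150)/(149/150) = 1/149.
Combined Bayes factor of the evidence already in hand = 7 × 2.5 = 17.5.
Odds after that evidence = (1/149) × 17.5 = 35/298.
Target odds = 0.99/0.01 = 99.
Need 1.4ⁿ ≥ 99 ÷ (35/298) = 29502/35.
1.4²⁰ ≈836.683 falls short of 29502/35 but 1.4²¹ ≈1171.36 reaches it, so n = 21.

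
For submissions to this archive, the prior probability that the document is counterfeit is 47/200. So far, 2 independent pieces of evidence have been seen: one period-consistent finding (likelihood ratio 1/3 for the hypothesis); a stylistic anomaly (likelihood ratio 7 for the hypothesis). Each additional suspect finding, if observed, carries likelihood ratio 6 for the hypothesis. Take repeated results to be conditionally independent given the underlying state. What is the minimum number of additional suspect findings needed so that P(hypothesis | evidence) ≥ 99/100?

3

Prior odds = 0.235/0.765 = 47/153.
Combined Bayes factor of the evidence already in hand = (1/3) × 7 = 7/3.
Odds after that evidence = (47/153) × 7/3 = 329/459.
Target odds = 0.99/0.01 = 99.
Need 6ⁿ ≥ 99 ÷ (329/459) = 45441/329.
6² = 36 falls short of 45441/329 but 6³ = 216 reaches it, so n = 3.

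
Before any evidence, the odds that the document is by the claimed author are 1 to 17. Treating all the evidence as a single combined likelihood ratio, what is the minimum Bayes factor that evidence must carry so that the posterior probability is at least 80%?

Prior odds = 1/17.
Target odds = 0.8/0.2 = 4.
Required Bayes factor = 4 ÷ (1/17) = 68.

68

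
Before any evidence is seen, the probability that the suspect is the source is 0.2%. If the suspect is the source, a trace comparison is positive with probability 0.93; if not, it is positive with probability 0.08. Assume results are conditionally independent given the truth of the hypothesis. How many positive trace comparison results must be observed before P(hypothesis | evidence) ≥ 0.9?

Prior odds: 0.002 ÷ 0.998 = 1/499.
Likelihood ratio of a positive = 0.93/0.08 = 11.625.
Target posterior odds = 0.9/0.1 = 9.
Need (1/499) × 11.625ⁿ ≥ 9, i.e. 11.625ⁿ ≥ 4491.
11.625³ = 804357/512 falls short of 4491 but 11.625⁴ = 74805201/4096 reaches it, so n = 4.

4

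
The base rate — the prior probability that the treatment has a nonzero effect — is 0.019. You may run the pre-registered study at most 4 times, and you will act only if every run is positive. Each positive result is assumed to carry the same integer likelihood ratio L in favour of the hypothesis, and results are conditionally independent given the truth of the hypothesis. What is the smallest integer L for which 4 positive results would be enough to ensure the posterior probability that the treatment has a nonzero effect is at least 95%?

Prior odds = 0.019/0.981 = 19/981.
Target odds = 0.95/0.05 = 19.
Need L⁴ ≥ 19 ÷ (19/981) = 981.
5⁴ = 625 < 981 ≤ 1296 = 6⁴, so L = 6.

6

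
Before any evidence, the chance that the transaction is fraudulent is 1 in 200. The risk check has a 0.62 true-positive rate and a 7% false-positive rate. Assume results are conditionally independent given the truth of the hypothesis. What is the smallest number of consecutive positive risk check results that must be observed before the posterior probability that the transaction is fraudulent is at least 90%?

4

Prior odds: 0.005 ÷ 0.995 = 1/199.
Likelihood ratio of a positive result = 0.62/0.07 = 62/7.
Target odds: 0.9 ÷ 0.1 = 9.
Need (1/199) × (62/7)ⁿ ≥ 9, i.e. (62/7)ⁿ ≥ 1791.
(62/7)³ = 238328/343 falls short of 1791 but (62/7)⁴ = 14776336/2401 reaches it, so n = 4.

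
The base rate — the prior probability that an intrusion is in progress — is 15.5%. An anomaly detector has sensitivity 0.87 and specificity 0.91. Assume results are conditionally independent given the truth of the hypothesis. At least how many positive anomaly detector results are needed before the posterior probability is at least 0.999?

4

Prior odds: 0.155 ÷ 0.845 = 31/169.
False-positive rate = 1 − 0.91 = 0.09; likelihood ratio of a positive = 0.87/0.09 = 29/3.
Target posterior odds = 0.999/0.001 = 999.
Require (29/3)ⁿ ≥ 999 ÷ (31/169) = 168831/31.
(29/3)³ = 24389/27 falls short of 168831/31 but (29/3)⁴ = 707281/81 reaches it, so n = 4.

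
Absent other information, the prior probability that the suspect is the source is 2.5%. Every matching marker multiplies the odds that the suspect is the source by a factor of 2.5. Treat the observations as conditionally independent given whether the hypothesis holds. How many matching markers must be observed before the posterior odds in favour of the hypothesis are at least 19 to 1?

Prior odds = 0.025/0.975 = 1/39.
Likelihood ratio per matching marker = 2.5.
Target odds = 19.
Need (1/39) × 2.5ⁿ ≥ 19, i.e. 2.5ⁿ ≥ 741.
2.5⁷ = 610.3515625 falls short of 741 but 2.5⁸ = 390625/256 reaches it, so n = 8.

8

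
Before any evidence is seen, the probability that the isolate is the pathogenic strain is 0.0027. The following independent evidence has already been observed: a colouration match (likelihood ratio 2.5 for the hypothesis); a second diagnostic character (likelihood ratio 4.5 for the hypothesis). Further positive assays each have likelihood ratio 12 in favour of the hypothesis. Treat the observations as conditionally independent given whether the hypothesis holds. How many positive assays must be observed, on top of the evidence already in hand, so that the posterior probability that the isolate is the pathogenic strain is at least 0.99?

4

Prior odds = 0.0027/0.9973 = 27/9973.
Combined Bayes factor of the evidence already in hand = 2.5 × 4.5 = 11.25.
Odds after that evidence = (27/9973) × 11.25 = 1215/39892.
Target odds = 0.99/0.01 = 99.
Need 12ⁿ ≥ 99 ÷ (1215/39892) = 438812/135.
12³ = 1728 falls short of 438812/135 but 12⁴ = 20736 reaches it, so n = 4.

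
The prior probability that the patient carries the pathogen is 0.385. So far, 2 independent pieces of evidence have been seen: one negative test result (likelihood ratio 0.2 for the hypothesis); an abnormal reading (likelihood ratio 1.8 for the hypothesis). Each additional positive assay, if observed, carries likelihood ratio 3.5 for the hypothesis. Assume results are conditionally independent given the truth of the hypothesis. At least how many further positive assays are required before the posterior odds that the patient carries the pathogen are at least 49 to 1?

Prior odds = 0.385/0.615 = 77/123.
Combined Bayes factor of the evidence already in hand = 0.2 × 1.8 = 0.36.
Odds after that evidence = (77/123) × 0.36 = 231/1025.
Target odds = 49.
Need 3.5ⁿ ≥ 49 ÷ (231/1025) = 7175/33.
3.5⁴ = 150.0625 falls short of 7175/33 but 3.5⁵ = 525.21875 reaches it, so n = 5.

5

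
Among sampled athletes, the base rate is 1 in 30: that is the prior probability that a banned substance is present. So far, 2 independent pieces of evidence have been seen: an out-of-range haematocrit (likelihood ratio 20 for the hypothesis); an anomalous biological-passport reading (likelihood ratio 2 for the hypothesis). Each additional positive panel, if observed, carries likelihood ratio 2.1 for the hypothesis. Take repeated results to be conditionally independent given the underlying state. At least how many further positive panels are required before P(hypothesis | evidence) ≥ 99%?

6

Prior odds = (1/30)/(29/30) = 1/29.
Combined Bayes factor of the evidence already in hand = 20 × 2 = 40.
Odds after that evidence = (1/29) × 40 = 40/29.
Target odds = 0.99/0.01 = 99.
Need 2.1ⁿ ≥ 99 ÷ (40/29) = 71.775.
2.1⁵ = 4084101/100000 falls short of 71.775 but 2.1⁶ = 85766121/1000000 reaches it, so n = 6.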